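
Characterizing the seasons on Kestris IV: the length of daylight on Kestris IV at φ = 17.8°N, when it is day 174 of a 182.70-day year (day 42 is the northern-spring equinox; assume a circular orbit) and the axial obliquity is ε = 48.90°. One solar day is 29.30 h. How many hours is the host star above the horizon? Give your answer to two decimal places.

11.26 h

Solar longitude: λ_s = 360° × (174 − 42)/182.70 = 260.099°.
sin δ = sin 48.90° × sin 260.099° = -0.74234, so δ = -47.931°.
cos H₀ = −tan φ · tan δ = −tan(+17.8°) × tan(-47.931°) = 0.3557, so H₀ = 1.2071 rad = 69.16°.
Daylight = 2H₀/(2π) × 29.30 h = (1.2071/π) × 29.30 = 11.26 h.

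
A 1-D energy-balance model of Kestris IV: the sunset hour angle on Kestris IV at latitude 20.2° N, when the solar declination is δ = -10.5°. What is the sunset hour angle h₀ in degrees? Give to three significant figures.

h₀ = 86.1°

cos h₀ = −tan ϕ · tan δ = −tan(+20.2°) × tan(-10.500°) = 0.0682, so h₀ = 1.5026 rad = 86.09°.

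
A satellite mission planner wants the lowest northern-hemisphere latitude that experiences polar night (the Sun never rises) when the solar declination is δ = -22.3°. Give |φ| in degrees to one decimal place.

|φ| = 67.7°

Polar night requires cos H₀ = −tan φ tan δ ≥ 1, i.e. tan φ tan δ ≤ −1.
The boundary is |tan φ| · |tan δ| = 1, so |φ| = 90° − |δ| = 90° − 22.3° = 67.7° in the northern hemisphere.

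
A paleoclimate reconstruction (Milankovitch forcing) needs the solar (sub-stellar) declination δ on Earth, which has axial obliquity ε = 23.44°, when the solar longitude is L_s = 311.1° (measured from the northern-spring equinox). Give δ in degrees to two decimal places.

sin δ = sin ε · sin L_s = sin 23.44° × sin 311.1° = -0.299759.
δ = arcsin(-0.299759) = -17.44°.

δ = -17.44°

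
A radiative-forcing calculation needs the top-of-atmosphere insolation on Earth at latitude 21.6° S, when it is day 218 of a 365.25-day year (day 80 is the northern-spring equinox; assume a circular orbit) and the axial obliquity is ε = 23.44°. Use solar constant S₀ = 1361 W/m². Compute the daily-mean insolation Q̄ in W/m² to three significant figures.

Q̄ ≈ 320 W/m²

Solar longitude: λ_s = 360° × (218 − 80)/365.25 = 136.016°.
sin δ = sin 23.44° × sin 136.016° = 0.27625, so δ = +16.036°.
cos H₀ = −tan(-21.6°) tan(+16.036°) = 0.1138, H₀ = 1.4567 rad.
Bracket: H₀ sin φ sin δ + cos φ cos δ sin H₀ = 1.4567×-0.36812×0.27625 + 0.92978×0.96109×0.99350 = -0.148136 + 0.887794 = 0.739658.
Q̄ = (S₀/π) × [bracket] = (1361/π) × 0.739658 = 320.4 W/m².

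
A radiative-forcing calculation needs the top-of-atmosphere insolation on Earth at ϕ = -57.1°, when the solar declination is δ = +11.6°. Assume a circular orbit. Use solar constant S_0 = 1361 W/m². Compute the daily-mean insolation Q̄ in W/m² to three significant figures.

Q̄ ≈ 127 W/m²

cos h₀ = −tan(-57.1°) tan(+11.600°) = 0.3173, h₀ = 1.2479 rad.
Bracket: h₀ sin ϕ sin δ + cos ϕ cos δ sin h₀ = 1.2479×-0.83962×0.20108 + 0.54317×0.97958×0.94833 = -0.210684 + 0.504586 = 0.293902.
Q̄ = (S_0/π) × [bracket] = (1361/π) × 0.293902 = 127.3 W/m².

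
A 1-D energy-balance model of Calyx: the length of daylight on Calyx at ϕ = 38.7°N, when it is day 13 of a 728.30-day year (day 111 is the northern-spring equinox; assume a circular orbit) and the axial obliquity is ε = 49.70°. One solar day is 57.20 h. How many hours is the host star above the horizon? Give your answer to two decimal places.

17.85 h

Solar longitude: L_s = 360° × (13 − 111)/728.30 = -48.442°, i.e. -48.442° + 360° = 311.558°.
sin δ = sin 49.70° × sin 311.558° = -0.57069, so δ = -34.798°.
cos h₀ = −tan ϕ · tan δ = −tan(+38.7°) × tan(-34.798°) = 0.5568, so h₀ = 0.9803 rad = 56.17°.
Daylight = 2h₀/(2π) × 57.20 h = (0.9803/π) × 57.20 = 17.85 h.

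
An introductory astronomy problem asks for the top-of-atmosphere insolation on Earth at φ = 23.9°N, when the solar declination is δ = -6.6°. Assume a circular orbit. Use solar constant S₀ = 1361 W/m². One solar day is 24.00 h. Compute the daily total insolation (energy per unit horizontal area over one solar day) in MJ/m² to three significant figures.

cos H₀ = −tan(+23.9°) tan(-6.600°) = 0.0513, H₀ = 1.5195 rad.
Bracket: H₀ sin φ sin δ + cos φ cos δ sin H₀ = 1.5195×0.40514×-0.11494 + 0.91425×0.99337×0.99868 = -0.070758 + 0.906990 = 0.836232.
Q̄ = (S₀/π) × [bracket] = (1361/π) × 0.836232 = 362.27 W/m².
Daily total = Q̄ × 24.00 h × 3600 s/h = 362.27 × 24.00 × 3600 / 10⁶ = 31.30 MJ/m².

31.3 MJ/m²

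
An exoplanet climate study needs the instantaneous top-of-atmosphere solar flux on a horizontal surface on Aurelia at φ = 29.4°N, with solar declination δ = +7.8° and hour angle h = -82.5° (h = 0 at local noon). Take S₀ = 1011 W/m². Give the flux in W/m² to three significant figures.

cos θ_z = sin φ sin δ + cos φ cos δ cos h = 0.066623 + 0.112664 = 0.179287.
Flux = S₀ · cos θ_z = 1011 × 0.179287 = 181.3 W/m².

181 W/m²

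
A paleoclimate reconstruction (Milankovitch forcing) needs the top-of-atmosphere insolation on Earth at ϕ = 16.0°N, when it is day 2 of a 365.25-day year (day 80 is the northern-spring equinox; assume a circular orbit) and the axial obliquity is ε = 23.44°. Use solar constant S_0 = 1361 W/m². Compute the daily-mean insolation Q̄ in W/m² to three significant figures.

Q̄ ≈ 314 W/m²

Solar longitude: L_s = 360° × (2 − 80)/365.25 = -76.879°, i.e. -76.879° + 360° = 283.121°.
sin δ = sin 23.44° × sin 283.121° = -0.38740, so δ = -22.793°.
cos h₀ = −tan(+16.0°) tan(-22.793°) = 0.1205, h₀ = 1.4500 rad.
Bracket: h₀ sin ϕ sin δ + cos ϕ cos δ sin h₀ = 1.4500×0.27564×-0.38740 + 0.96126×0.92191×0.99271 = -0.154835 + 0.879735 = 0.724900.
Q̄ = (S_0/π) × [bracket] = (1361/π) × 0.724900 = 314.0 W/m².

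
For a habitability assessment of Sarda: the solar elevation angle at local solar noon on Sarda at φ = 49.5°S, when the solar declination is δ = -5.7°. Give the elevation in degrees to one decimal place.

At local noon the hour angle is zero, so the zenith angle equals |φ − δ| = |-49.5° − (-5.700°)| = 43.800°.
Elevation = 90° − 43.800° = 46.2°.

46.2°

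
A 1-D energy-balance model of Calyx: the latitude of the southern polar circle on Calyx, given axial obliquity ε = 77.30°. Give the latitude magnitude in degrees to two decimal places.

12.70°

The polar circle is the lowest latitude that experiences at least one full rotation of continuous darkness at the northern-summer solstice; it lies at |ϕ| = 90° − ε = 90° − 77.30° = 12.70°.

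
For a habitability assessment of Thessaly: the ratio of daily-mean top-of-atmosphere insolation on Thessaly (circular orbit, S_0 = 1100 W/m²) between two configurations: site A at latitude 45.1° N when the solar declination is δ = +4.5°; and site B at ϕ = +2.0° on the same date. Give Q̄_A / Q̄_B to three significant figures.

— Configuration A (ϕ=+45.1°):
cos h₀ = −tan(+45.1°) tan(+4.500°) = -0.0790, h₀ = 1.6499 rad.
Bracket: h₀ sin ϕ sin δ + cos ϕ cos δ sin h₀ = 1.6499×0.70834×0.07846 + 0.70587×0.99692×0.99688 = 0.091695 + 0.701500 = 0.793195.
Q̄ = (S_0/π) × [bracket] = (1100/π) × 0.793195 = 277.73 W/m².
— Configuration B (ϕ=+2.0°):
cos h₀ = −tan(+2.0°) tan(+4.500°) = -0.0027, h₀ = 1.5735 rad.
Bracket: h₀ sin ϕ sin δ + cos ϕ cos δ sin h₀ = 1.5735×0.03490×0.07846 + 0.99939×0.99692×1.00000 = 0.004309 + 0.996312 = 1.000621.
Q̄ = (S_0/π) × [bracket] = (1100/π) × 1.000621 = 350.36 W/m².
Ratio Q̄_A / Q̄_B = 277.73 / 350.36 = 0.7927.

Q̄_A / Q̄_B ≈ 0.793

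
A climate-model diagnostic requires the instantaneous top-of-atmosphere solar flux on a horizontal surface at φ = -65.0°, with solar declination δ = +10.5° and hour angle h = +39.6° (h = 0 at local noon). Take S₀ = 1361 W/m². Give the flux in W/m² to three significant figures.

cos θ_z = sin φ sin δ + cos φ cos δ cos h = -0.165161 + 0.320180 = 0.155019.
Flux = S₀ · cos θ_z = 1361 × 0.155019 = 211.0 W/m².

211 W/m²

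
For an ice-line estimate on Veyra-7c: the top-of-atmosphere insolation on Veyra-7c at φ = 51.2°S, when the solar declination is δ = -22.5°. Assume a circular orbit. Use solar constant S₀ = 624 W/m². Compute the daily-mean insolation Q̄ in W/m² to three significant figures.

cos H₀ = −tan(-51.2°) tan(-22.500°) = -0.5152, H₀ = 2.1120 rad.
Bracket: H₀ sin φ sin δ + cos φ cos δ sin H₀ = 2.1120×-0.77934×-0.38268 + 0.62660×0.92388×0.85708 = 0.629878 + 0.496166 = 1.126044.
Q̄ = (S₀/π) × [bracket] = (624/π) × 1.126044 = 223.7 W/m².

Q̄ ≈ 224 W/m²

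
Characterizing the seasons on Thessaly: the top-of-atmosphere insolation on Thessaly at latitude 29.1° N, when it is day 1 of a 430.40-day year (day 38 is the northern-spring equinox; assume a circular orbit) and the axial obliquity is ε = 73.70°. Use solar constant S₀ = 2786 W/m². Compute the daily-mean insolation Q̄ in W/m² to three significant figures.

Solar longitude: λ_s = 360° × (1 − 38)/430.40 = -30.948°, i.e. -30.948° + 360° = 329.052°.
sin δ = sin 73.70° × sin 329.052° = -0.49359, so δ = -29.577°.
cos H₀ = −tan(+29.1°) tan(-29.577°) = 0.3159, H₀ = 1.2494 rad.
Bracket: H₀ sin φ sin δ + cos φ cos δ sin H₀ = 1.2494×0.48634×-0.49359 + 0.87377×0.86970×0.94880 = -0.299922 + 0.721010 = 0.421088.
Q̄ = (S₀/π) × [bracket] = (2786/π) × 0.421088 = 373.4 W/m².

Q̄ ≈ 373 W/m²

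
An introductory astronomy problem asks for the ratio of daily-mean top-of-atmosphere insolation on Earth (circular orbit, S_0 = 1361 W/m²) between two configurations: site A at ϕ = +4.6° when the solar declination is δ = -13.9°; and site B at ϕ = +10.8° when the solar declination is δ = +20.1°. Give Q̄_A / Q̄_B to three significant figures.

Q̄_A / Q̄_B ≈ 0.914

— Configuration A (ϕ=+4.6°):
cos h₀ = −tan(+4.6°) tan(-13.900°) = 0.0199, h₀ = 1.5509 rad.
Bracket: h₀ sin ϕ sin δ + cos ϕ cos δ sin h₀ = 1.5509×0.08020×-0.24023 + 0.99678×0.97072×0.99980 = -0.029880 + 0.967401 = 0.937521.
Q̄ = (S_0/π) × [bracket] = (1361/π) × 0.937521 = 406.15 W/m².
— Configuration B (ϕ=+10.8°):
cos h₀ = −tan(+10.8°) tan(+20.100°) = -0.0698, h₀ = 1.6407 rad.
Bracket: h₀ sin ϕ sin δ + cos ϕ cos δ sin h₀ = 1.6407×0.18738×0.34366 + 0.98229×0.93909×0.99756 = 0.105653 + 0.920208 = 1.025861.
Q̄ = (S_0/π) × [bracket] = (1361/π) × 1.025861 = 444.42 W/m².
Ratio Q̄_A / Q̄_B = 406.15 / 444.42 = 0.9139.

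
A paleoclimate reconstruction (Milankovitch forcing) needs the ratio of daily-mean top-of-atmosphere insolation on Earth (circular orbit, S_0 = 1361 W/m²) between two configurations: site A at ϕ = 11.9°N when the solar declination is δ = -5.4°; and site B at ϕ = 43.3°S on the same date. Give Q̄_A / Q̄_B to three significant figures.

— Configuration A (ϕ=+11.9°):
cos h₀ = −tan(+11.9°) tan(-5.400°) = 0.0199, h₀ = 1.5509 rad.
Bracket: h₀ sin ϕ sin δ + cos ϕ cos δ sin h₀ = 1.5509×0.20620×-0.09411 + 0.97851×0.99556×0.99980 = -0.030096 + 0.973971 = 0.943875.
Q̄ = (S_0/π) × [bracket] = (1361/π) × 0.943875 = 408.91 W/m².
— Configuration B (ϕ=-43.3°):
cos h₀ = −tan(-43.3°) tan(-5.400°) = -0.0891, h₀ = 1.6600 rad.
Bracket: h₀ sin ϕ sin δ + cos ϕ cos δ sin h₀ = 1.6600×-0.68582×-0.09411 + 0.72777×0.99556×0.99602 = 0.107141 + 0.721655 = 0.828796.
Q̄ = (S_0/π) × [bracket] = (1361/π) × 0.828796 = 359.05 W/m².
Ratio Q̄_A / Q̄_B = 408.91 / 359.05 = 1.139.

Q̄_A / Q̄_B ≈ 1.14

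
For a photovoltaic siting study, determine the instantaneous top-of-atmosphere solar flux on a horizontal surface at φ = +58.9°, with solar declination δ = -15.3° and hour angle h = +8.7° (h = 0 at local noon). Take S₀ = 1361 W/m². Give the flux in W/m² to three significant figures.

363 W/m²

cos θ_z = sin φ sin δ + cos φ cos δ cos h = -0.225946 + 0.492493 = 0.266547.
Flux = S₀ · cos θ_z = 1361 × 0.266547 = 362.8 W/m².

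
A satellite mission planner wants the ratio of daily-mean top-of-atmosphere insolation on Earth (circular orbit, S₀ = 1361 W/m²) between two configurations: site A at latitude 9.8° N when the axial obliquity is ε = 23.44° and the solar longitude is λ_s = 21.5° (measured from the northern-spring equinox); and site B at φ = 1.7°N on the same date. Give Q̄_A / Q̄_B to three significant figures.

— Configuration A (φ=+9.8°):
Solar declination: sin δ = sin ε · sin λ_s = sin 23.44° × sin 21.5° = 0.14579, so δ = +8.383°.
cos H₀ = −tan(+9.8°) tan(+8.383°) = -0.0255, H₀ = 1.5963 rad.
Bracket: H₀ sin φ sin δ + cos φ cos δ sin H₀ = 1.5963×0.17021×0.14579 + 0.98541×0.98932×0.99968 = 0.039612 + 0.974574 = 1.014186.
Q̄ = (S₀/π) × [bracket] = (1361/π) × 1.014186 = 439.37 W/m².
— Configuration B (φ=+1.7°):
cos H₀ = −tan(+1.7°) tan(+8.383°) = -0.0044, H₀ = 1.5752 rad.
Bracket: H₀ sin φ sin δ + cos φ cos δ sin H₀ = 1.5752×0.02967×0.14579 + 0.99956×0.98932×0.99999 = 0.006814 + 0.988875 = 0.995689.
Q̄ = (S₀/π) × [bracket] = (1361/π) × 0.995689 = 431.35 W/m².
Ratio Q̄_A / Q̄_B = 439.37 / 431.35 = 1.019.

Q̄_A / Q̄_B ≈ 1.02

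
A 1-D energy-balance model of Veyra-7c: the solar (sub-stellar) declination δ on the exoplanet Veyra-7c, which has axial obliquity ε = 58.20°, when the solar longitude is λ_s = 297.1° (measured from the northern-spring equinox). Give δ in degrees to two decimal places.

sin δ = sin ε · sin λ_s = sin 58.20° × sin 297.1° = -0.756585.
δ = arcsin(-0.756585) = -49.16°.

δ = -49.16°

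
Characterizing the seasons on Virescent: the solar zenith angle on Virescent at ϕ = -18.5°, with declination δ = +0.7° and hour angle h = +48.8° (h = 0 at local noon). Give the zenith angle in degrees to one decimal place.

θ_z = 51.6°

cos θ_z = sin ϕ sin δ + cos ϕ cos δ cos h = -0.003877 + 0.624604 = 0.620727.
θ_z = arccos(0.620727) = 51.6°.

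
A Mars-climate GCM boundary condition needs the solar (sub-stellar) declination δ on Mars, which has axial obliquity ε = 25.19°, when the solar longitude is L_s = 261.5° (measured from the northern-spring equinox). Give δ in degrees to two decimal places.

δ = -24.89°

sin δ = sin ε · sin L_s = sin 25.19° × sin 261.5° = -0.420946.
δ = arcsin(-0.420946) = -24.89°.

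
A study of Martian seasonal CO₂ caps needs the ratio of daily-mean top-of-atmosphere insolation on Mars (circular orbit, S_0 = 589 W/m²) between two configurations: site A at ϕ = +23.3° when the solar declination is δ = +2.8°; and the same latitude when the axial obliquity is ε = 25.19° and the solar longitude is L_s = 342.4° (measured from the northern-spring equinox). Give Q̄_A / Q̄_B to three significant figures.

Q̄_A / Q̄_B ≈ 1.14

— Configuration A (ϕ=+23.3°):
cos h₀ = −tan(+23.3°) tan(+2.800°) = -0.0211, h₀ = 1.5919 rad.
Bracket: h₀ sin ϕ sin δ + cos ϕ cos δ sin h₀ = 1.5919×0.39555×0.04885 + 0.91845×0.99881×0.99978 = 0.030760 + 0.917155 = 0.947915.
Q̄ = (S_0/π) × [bracket] = (589/π) × 0.947915 = 177.72 W/m².
— Configuration B (ϕ=+23.3°):
Solar declination: sin δ = sin ε · sin L_s = sin 25.19° × sin 342.4° = -0.12870, so δ = -7.394°.
cos h₀ = −tan(+23.3°) tan(-7.394°) = 0.0559, h₀ = 1.5149 rad.
Bracket: h₀ sin ϕ sin δ + cos ϕ cos δ sin h₀ = 1.5149×0.39555×-0.12870 + 0.91845×0.99168×0.99844 = -0.077119 + 0.909388 = 0.832269.
Q̄ = (S_0/π) × [bracket] = (589/π) × 0.832269 = 156.04 W/m².
Ratio Q̄_A / Q̄_B = 177.72 / 156.04 = 1.139.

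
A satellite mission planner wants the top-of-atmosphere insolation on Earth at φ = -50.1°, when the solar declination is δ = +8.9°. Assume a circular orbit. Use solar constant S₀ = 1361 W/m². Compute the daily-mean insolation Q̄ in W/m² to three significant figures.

cos H₀ = −tan(-50.1°) tan(+8.900°) = 0.1873, H₀ = 1.3824 rad.
Bracket: H₀ sin φ sin δ + cos φ cos δ sin H₀ = 1.3824×-0.76717×0.15471 + 0.64145×0.98796×0.98231 = -0.164075 + 0.622516 = 0.458441.
Q̄ = (S₀/π) × [bracket] = (1361/π) × 0.458441 = 198.6 W/m².

Q̄ ≈ 199 W/m²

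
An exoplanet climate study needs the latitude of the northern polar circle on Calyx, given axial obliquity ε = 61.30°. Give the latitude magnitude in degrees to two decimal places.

28.70°

The polar circle is the lowest latitude that experiences at least one full rotation of continuous daylight at the northern-summer solstice; it lies at |ϕ| = 90° − ε = 90° − 61.30° = 28.70°.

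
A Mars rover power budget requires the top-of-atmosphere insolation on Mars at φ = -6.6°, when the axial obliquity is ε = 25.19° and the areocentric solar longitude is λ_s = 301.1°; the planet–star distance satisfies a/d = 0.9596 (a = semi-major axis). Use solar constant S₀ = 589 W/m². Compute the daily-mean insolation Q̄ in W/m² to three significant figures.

sin δ = sin 25.19° × sin 301.1° = -0.36445, so δ = -21.373°.
cos H₀ = −tan(-6.6°) tan(-21.373°) = -0.0453, H₀ = 1.6161 rad.
Bracket: H₀ sin φ sin δ + cos φ cos δ sin H₀ = 1.6161×-0.11494×-0.36445 + 0.99337×0.93122×0.99897 = 0.067698 + 0.924093 = 0.991791.
Inverse-square distance factor (a/d)² = 0.9596² = 0.920832.
Q̄ = (S₀/π) × 0.920832 × [bracket] = (589/π) × 0.920832 × 0.991791 = 171.2 W/m².

Q̄ ≈ 171 W/m²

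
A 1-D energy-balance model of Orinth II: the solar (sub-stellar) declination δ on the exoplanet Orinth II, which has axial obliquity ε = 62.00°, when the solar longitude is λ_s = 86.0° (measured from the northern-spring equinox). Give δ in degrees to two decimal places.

δ = +61.74°

sin δ = sin ε · sin λ_s = sin 62.00° × sin 86.0° = 0.880797.
δ = arcsin(0.880797) = +61.74°.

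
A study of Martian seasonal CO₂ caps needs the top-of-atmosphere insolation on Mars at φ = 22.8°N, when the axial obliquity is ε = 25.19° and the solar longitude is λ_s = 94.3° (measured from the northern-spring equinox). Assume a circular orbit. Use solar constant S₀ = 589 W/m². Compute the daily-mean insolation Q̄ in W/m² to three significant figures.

Solar declination: sin δ = sin ε · sin λ_s = sin 25.19° × sin 94.3° = 0.42442, so δ = +25.114°.
cos H₀ = −tan(+22.8°) tan(+25.114°) = -0.1970, H₀ = 1.7691 rad.
Bracket: H₀ sin φ sin δ + cos φ cos δ sin H₀ = 1.7691×0.38752×0.42442 + 0.92186×0.90546×0.98040 = 0.290966 + 0.818347 = 1.109313.
Q̄ = (S₀/π) × [bracket] = (589/π) × 1.109313 = 208.0 W/m².

Q̄ ≈ 208 W/m²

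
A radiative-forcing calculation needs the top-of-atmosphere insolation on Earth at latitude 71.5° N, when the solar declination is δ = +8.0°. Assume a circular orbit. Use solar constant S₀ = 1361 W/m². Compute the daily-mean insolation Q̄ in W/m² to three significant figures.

Q̄ ≈ 238 W/m²

cos H₀ = −tan(+71.5°) tan(+8.000°) = -0.4200, H₀ = 2.0043 rad.
Bracket: H₀ sin φ sin δ + cos φ cos δ sin H₀ = 2.0043×0.94832×0.13917 + 0.31730×0.99027×0.90751 = 0.264523 + 0.285151 = 0.549674.
Q̄ = (S₀/π) × [bracket] = (1361/π) × 0.549674 = 238.1 W/m².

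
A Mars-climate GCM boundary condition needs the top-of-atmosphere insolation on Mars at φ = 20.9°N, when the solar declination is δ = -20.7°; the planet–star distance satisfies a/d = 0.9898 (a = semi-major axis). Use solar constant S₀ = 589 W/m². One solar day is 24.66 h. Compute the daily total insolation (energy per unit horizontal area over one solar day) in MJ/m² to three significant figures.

11.2 MJ/m²

cos H₀ = −tan(+20.9°) tan(-20.700°) = 0.1443, H₀ = 1.4260 rad.
Bracket: H₀ sin φ sin δ + cos φ cos δ sin H₀ = 1.4260×0.35674×-0.35347 + 0.93420×0.93544×0.98953 = -0.179814 + 0.864738 = 0.684924.
Inverse-square distance factor (a/d)² = 0.9898² = 0.979704.
Q̄ = (S₀/π) × 0.979704 × [bracket] = (589/π) × 0.979704 × 0.684924 = 125.81 W/m².
Daily total = Q̄ × 24.66 h × 3600 s/h = 125.81 × 24.66 × 3600 / 10⁶ = 11.17 MJ/m².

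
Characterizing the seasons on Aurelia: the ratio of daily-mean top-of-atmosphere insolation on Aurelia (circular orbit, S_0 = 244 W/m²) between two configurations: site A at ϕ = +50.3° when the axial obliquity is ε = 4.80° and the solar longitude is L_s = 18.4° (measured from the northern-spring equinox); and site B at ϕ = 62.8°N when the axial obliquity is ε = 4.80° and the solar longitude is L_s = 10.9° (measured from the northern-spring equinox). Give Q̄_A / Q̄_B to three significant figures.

Q̄_A / Q̄_B ≈ 1.40

— Configuration A (ϕ=+50.3°):
Solar declination: sin δ = sin ε · sin L_s = sin 4.80° × sin 18.4° = 0.02641, so δ = +1.514°.
cos h₀ = −tan(+50.3°) tan(+1.514°) = -0.0318, h₀ = 1.6026 rad.
Bracket: h₀ sin ϕ sin δ + cos ϕ cos δ sin h₀ = 1.6026×0.76940×0.02641 + 0.63877×0.99965×0.99949 = 0.032565 + 0.638221 = 0.670786.
Q̄ = (S_0/π) × [bracket] = (244/π) × 0.670786 = 52.098 W/m².
— Configuration B (ϕ=+62.8°):
Solar declination: sin δ = sin ε · sin L_s = sin 4.80° × sin 10.9° = 0.01582, so δ = +0.907°.
cos h₀ = −tan(+62.8°) tan(+0.907°) = -0.0308, h₀ = 1.6016 rad.
Bracket: h₀ sin ϕ sin δ + cos ϕ cos δ sin h₀ = 1.6016×0.88942×0.01582 + 0.45710×0.99987×0.99953 = 0.022536 + 0.456826 = 0.479362.
Q̄ = (S_0/π) × [bracket] = (244/π) × 0.479362 = 37.231 W/m².
Ratio Q̄_A / Q̄_B = 52.098 / 37.231 = 1.399.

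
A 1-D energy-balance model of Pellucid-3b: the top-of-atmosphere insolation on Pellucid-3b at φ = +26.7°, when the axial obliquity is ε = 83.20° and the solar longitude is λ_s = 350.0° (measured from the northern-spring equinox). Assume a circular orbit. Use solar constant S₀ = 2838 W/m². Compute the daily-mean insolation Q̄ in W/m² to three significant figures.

Q̄ ≈ 688 W/m²

Solar declination: sin δ = sin ε · sin λ_s = sin 83.20° × sin 350.0° = -0.17243, so δ = -9.929°.
cos H₀ = −tan(+26.7°) tan(-9.929°) = 0.0880, H₀ = 1.4826 rad.
Bracket: H₀ sin φ sin δ + cos φ cos δ sin H₀ = 1.4826×0.44932×-0.17243 + 0.89337×0.98502×0.99612 = -0.114866 + 0.876573 = 0.761707.
Q̄ = (S₀/π) × [bracket] = (2838/π) × 0.761707 = 688.1 W/m².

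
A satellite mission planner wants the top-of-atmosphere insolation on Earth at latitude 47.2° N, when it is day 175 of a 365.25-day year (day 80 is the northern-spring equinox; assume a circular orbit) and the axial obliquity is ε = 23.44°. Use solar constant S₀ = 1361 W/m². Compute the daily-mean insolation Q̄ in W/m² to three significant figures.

Solar longitude: λ_s = 360° × (175 − 80)/365.25 = 93.634°.
sin δ = sin 23.44° × sin 93.634° = 0.39699, so δ = +23.390°.
cos H₀ = −tan(+47.2°) tan(+23.390°) = -0.4671, H₀ = 2.0568 rad.
Bracket: H₀ sin φ sin δ + cos φ cos δ sin H₀ = 2.0568×0.73373×0.39699 + 0.67944×0.91782×0.88421 = 0.599112 + 0.551397 = 1.150509.
Q̄ = (S₀/π) × [bracket] = (1361/π) × 1.150509 = 498.4 W/m².

Q̄ ≈ 498 W/m²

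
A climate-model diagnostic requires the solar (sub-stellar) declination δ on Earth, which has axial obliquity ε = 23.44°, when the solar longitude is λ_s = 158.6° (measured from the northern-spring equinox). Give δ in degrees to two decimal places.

sin δ = sin ε · sin λ_s = sin 23.44° × sin 158.6° = 0.145144.
δ = arcsin(0.145144) = +8.35°.

δ = +8.35°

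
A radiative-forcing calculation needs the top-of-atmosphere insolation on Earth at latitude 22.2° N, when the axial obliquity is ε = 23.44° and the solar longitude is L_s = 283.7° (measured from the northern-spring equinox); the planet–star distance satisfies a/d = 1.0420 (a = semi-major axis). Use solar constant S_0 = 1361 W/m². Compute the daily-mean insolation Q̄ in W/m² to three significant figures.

Q̄ ≈ 300 W/m²

Solar declination: sin δ = sin ε · sin L_s = sin 23.44° × sin 283.7° = -0.38647, so δ = -22.735°.
cos h₀ = −tan(+22.2°) tan(-22.735°) = 0.1710, h₀ = 1.3989 rad.
Bracket: h₀ sin ϕ sin δ + cos ϕ cos δ sin h₀ = 1.3989×0.37784×-0.38647 + 0.92587×0.92230×0.98527 = -0.204273 + 0.841352 = 0.637079.
Inverse-square distance factor (a/d)² = 1.0420² = 1.085764.
Q̄ = (S_0/π) × 1.085764 × [bracket] = (1361/π) × 1.085764 × 0.637079 = 299.7 W/m².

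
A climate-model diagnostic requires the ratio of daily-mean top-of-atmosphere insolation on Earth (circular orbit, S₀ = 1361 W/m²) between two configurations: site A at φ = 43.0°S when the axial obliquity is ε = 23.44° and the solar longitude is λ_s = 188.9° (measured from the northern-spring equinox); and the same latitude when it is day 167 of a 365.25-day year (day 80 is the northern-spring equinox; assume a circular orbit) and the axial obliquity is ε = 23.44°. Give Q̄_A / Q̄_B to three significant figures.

— Configuration A (φ=-43.0°):
Solar declination: sin δ = sin ε · sin λ_s = sin 23.44° × sin 188.9° = -0.06154, so δ = -3.528°.
cos H₀ = −tan(-43.0°) tan(-3.528°) = -0.0575, H₀ = 1.6283 rad.
Bracket: H₀ sin φ sin δ + cos φ cos δ sin H₀ = 1.6283×-0.68200×-0.06154 + 0.73135×0.99810×0.99835 = 0.068340 + 0.728756 = 0.797096.
Q̄ = (S₀/π) × [bracket] = (1361/π) × 0.797096 = 345.32 W/m².
— Configuration B (φ=-43.0°):
Solar longitude: λ_s = 360° × (167 − 80)/365.25 = 85.749°.
sin δ = sin 23.44° × sin 85.749° = 0.39669, so δ = +23.372°.
cos H₀ = −tan(-43.0°) tan(+23.372°) = 0.4030, H₀ = 1.1560 rad.
Bracket: H₀ sin φ sin δ + cos φ cos δ sin H₀ = 1.1560×-0.68200×0.39669 + 0.73135×0.91795×0.91521 = -0.312747 + 0.614420 = 0.301673.
Q̄ = (S₀/π) × [bracket] = (1361/π) × 0.301673 = 130.69 W/m².
Ratio Q̄_A / Q̄_B = 345.32 / 130.69 = 2.642.

Q̄_A / Q̄_B ≈ 2.64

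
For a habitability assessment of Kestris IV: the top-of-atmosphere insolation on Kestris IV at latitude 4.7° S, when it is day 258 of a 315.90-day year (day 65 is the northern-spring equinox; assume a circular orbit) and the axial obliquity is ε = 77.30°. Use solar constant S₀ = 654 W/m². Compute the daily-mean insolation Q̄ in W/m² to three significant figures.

Solar longitude: λ_s = 360° × (258 − 65)/315.90 = 219.943°.
sin δ = sin 77.30° × sin 219.943° = -0.62632, so δ = -38.779°.
cos H₀ = −tan(-4.7°) tan(-38.779°) = -0.0661, H₀ = 1.6369 rad.
Bracket: H₀ sin φ sin δ + cos φ cos δ sin H₀ = 1.6369×-0.08194×-0.62632 + 0.99664×0.77957×0.99782 = 0.084007 + 0.775257 = 0.859264.
Q̄ = (S₀/π) × [bracket] = (654/π) × 0.859264 = 178.9 W/m².

Q̄ ≈ 179 W/m²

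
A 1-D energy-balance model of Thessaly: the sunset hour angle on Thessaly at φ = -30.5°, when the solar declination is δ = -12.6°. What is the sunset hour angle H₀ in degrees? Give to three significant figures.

H₀ = 97.6°

cos H₀ = −tan φ · tan δ = −tan(-30.5°) × tan(-12.600°) = -0.1317, so H₀ = 1.7028 rad = 97.57°.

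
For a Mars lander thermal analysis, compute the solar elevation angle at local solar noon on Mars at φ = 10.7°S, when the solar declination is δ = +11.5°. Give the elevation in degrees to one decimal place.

67.8°

At local noon the hour angle is zero, so the zenith angle equals |φ − δ| = |-10.7° − (+11.500°)| = 22.200°.
Elevation = 90° − 22.200° = 67.8°.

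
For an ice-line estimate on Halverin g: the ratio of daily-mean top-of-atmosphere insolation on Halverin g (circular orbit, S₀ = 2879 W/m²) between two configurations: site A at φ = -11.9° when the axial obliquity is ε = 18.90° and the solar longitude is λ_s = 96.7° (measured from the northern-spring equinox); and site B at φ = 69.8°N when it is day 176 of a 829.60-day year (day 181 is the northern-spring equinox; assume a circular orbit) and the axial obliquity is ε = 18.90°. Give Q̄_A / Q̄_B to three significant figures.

— Configuration A (φ=-11.9°):
Solar declination: sin δ = sin ε · sin λ_s = sin 18.90° × sin 96.7° = 0.32171, so δ = +18.766°.
cos H₀ = −tan(-11.9°) tan(+18.766°) = 0.0716, H₀ = 1.4991 rad.
Bracket: H₀ sin φ sin δ + cos φ cos δ sin H₀ = 1.4991×-0.20620×0.32171 + 0.97851×0.94684×0.99743 = -0.099445 + 0.924111 = 0.824666.
Q̄ = (S₀/π) × [bracket] = (2879/π) × 0.824666 = 755.74 W/m².
— Configuration B (φ=+69.8°):
Solar longitude: λ_s = 360° × (176 − 181)/829.60 = -2.170°, i.e. -2.170° + 360° = 357.830°.
sin δ = sin 18.90° × sin 357.830° = -0.01226, so δ = -0.703°.
cos H₀ = −tan(+69.8°) tan(-0.703°) = 0.0333, H₀ = 1.5375 rad.
Bracket: H₀ sin φ sin δ + cos φ cos δ sin H₀ = 1.5375×0.93849×-0.01226 + 0.34530×0.99992×0.99944 = -0.017690 + 0.345079 = 0.327389.
Q̄ = (S₀/π) × [bracket] = (2879/π) × 0.327389 = 300.02 W/m².
Ratio Q̄_A / Q̄_B = 755.74 / 300.02 = 2.519.

Q̄_A / Q̄_B ≈ 2.52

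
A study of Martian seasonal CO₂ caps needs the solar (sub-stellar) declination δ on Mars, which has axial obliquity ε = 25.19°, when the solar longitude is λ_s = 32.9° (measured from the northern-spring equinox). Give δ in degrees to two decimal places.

sin δ = sin ε · sin λ_s = sin 25.19° × sin 32.9° = 0.231187.
δ = arcsin(0.231187) = +13.37°.

δ = +13.37°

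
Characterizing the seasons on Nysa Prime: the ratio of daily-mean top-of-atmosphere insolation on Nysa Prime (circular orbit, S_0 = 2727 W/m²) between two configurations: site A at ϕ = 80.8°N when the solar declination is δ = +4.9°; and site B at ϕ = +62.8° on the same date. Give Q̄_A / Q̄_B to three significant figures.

Q̄_A / Q̄_B ≈ 0.541

— Configuration A (ϕ=+80.8°):
cos h₀ = −tan(+80.8°) tan(+4.900°) = -0.5293, h₀ = 2.1286 rad.
Bracket: h₀ sin ϕ sin δ + cos ϕ cos δ sin h₀ = 2.1286×0.98714×0.08542 + 0.15988×0.99635×0.84843 = 0.179487 + 0.135152 = 0.314639.
Q̄ = (S_0/π) × [bracket] = (2727/π) × 0.314639 = 273.12 W/m².
— Configuration B (ϕ=+62.8°):
cos h₀ = −tan(+62.8°) tan(+4.900°) = -0.1668, h₀ = 1.7384 rad.
Bracket: h₀ sin ϕ sin δ + cos ϕ cos δ sin h₀ = 1.7384×0.88942×0.08542 + 0.45710×0.99635×0.98599 = 0.132074 + 0.449051 = 0.581125.
Q̄ = (S_0/π) × [bracket] = (2727/π) × 0.581125 = 504.43 W/m².
Ratio Q̄_A / Q̄_B = 273.12 / 504.43 = 0.5414.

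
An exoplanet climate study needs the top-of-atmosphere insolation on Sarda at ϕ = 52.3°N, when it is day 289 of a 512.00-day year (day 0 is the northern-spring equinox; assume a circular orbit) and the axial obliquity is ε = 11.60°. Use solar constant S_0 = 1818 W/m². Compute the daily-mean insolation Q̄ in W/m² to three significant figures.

Q̄ ≈ 298 W/m²

Solar longitude: L_s = 360° × (289 − 0)/512.00 = 203.203°.
sin δ = sin 11.60° × sin 203.203° = -0.07922, so δ = -4.544°.
cos h₀ = −tan(+52.3°) tan(-4.544°) = 0.1028, h₀ = 1.4678 rad.
Bracket: h₀ sin ϕ sin δ + cos ϕ cos δ sin h₀ = 1.4678×0.79122×-0.07922 + 0.61153×0.99686×0.99470 = -0.092002 + 0.606379 = 0.514377.
Q̄ = (S_0/π) × [bracket] = (1818/π) × 0.514377 = 297.7 W/m².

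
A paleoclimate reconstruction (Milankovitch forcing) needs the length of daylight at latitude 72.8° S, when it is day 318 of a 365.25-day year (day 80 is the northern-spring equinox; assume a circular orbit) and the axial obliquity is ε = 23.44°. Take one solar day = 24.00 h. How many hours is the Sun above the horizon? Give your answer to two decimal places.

Solar longitude: L_s = 360° × (318 − 80)/365.25 = 234.579°.
sin δ = sin 23.44° × sin 234.579° = -0.32416, so δ = -18.915°.
Sunrise equation: cos h₀ = −tan ϕ · tan δ = -1.1070 ≤ −1, so the Sun never sets (polar day) and h₀ = π.
Daylight = 2h₀/(2π) × 24.00 h = (3.1416/π) × 24.00 = 24.00 h.

24.00 h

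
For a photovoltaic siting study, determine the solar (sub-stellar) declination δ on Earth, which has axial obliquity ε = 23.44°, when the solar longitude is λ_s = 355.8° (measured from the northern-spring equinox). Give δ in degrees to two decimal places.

sin δ = sin ε · sin λ_s = sin 23.44° × sin 355.8° = -0.029133.
δ = arcsin(-0.029133) = -1.67°.

δ = -1.67°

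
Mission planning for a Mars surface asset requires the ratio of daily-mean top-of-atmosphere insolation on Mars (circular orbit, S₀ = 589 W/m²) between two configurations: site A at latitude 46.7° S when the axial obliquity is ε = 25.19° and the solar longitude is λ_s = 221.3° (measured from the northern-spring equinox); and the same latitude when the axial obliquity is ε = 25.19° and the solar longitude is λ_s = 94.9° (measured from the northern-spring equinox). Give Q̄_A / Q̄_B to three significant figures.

— Configuration A (φ=-46.7°):
Solar declination: sin δ = sin ε · sin λ_s = sin 25.19° × sin 221.3° = -0.28091, so δ = -16.315°.
cos H₀ = −tan(-46.7°) tan(-16.315°) = -0.3106, H₀ = 1.8866 rad.
Bracket: H₀ sin φ sin δ + cos φ cos δ sin H₀ = 1.8866×-0.72777×-0.28091 + 0.68582×0.95973×0.95054 = 0.385692 + 0.625647 = 1.011339.
Q̄ = (S₀/π) × [bracket] = (589/π) × 1.011339 = 189.61 W/m².
— Configuration B (φ=-46.7°):
Solar declination: sin δ = sin ε · sin λ_s = sin 25.19° × sin 94.9° = 0.42407, so δ = +25.092°.
cos H₀ = −tan(-46.7°) tan(+25.092°) = 0.4969, H₀ = 1.0508 rad.
Bracket: H₀ sin φ sin δ + cos φ cos δ sin H₀ = 1.0508×-0.72777×0.42407 + 0.68582×0.90563×0.86781 = -0.324304 + 0.538996 = 0.214692.
Q̄ = (S₀/π) × [bracket] = (589/π) × 0.214692 = 40.251 W/m².
Ratio Q̄_A / Q̄_B = 189.61 / 40.251 = 4.711.

Q̄_A / Q̄_B ≈ 4.71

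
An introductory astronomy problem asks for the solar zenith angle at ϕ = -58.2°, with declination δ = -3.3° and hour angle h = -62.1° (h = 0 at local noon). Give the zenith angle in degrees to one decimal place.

cos θ_z = sin ϕ sin δ + cos ϕ cos δ cos h = 0.048923 + 0.246169 = 0.295092.
θ_z = arccos(0.295092) = 72.8°.

θ_z = 72.8°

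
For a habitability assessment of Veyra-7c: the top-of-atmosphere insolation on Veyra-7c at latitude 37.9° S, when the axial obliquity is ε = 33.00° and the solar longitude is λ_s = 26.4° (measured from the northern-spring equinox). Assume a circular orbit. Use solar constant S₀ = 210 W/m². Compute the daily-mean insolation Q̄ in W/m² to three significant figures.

Solar declination: sin δ = sin ε · sin λ_s = sin 33.00° × sin 26.4° = 0.24217, so δ = +14.014°.
cos H₀ = −tan(-37.9°) tan(+14.014°) = 0.1943, H₀ = 1.3752 rad.
Bracket: H₀ sin φ sin δ + cos φ cos δ sin H₀ = 1.3752×-0.61429×0.24217 + 0.78908×0.97023×0.98094 = -0.204578 + 0.750997 = 0.546419.
Q̄ = (S₀/π) × [bracket] = (210/π) × 0.546419 = 36.53 W/m².

Q̄ ≈ 36.5 W/m²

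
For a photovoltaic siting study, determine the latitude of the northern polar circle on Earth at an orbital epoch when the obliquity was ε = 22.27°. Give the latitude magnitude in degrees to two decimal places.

67.73°

The polar circle is the lowest latitude that experiences at least one full rotation of continuous daylight at the northern-summer solstice; it lies at |ϕ| = 90° − ε = 90° − 22.27° = 67.73°.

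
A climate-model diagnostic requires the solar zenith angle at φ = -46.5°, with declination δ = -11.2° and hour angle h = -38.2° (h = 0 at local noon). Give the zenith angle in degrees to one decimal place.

cos θ_z = sin φ sin δ + cos φ cos δ cos h = 0.140893 + 0.530646 = 0.671539.
θ_z = arccos(0.671539) = 47.8°.

θ_z = 47.8°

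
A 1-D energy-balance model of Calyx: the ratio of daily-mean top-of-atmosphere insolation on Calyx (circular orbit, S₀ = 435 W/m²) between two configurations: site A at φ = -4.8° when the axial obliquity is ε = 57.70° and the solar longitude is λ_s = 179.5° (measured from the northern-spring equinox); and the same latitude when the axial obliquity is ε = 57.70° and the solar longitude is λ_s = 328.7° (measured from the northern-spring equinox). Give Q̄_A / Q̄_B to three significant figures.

Q̄_A / Q̄_B ≈ 1.04

— Configuration A (φ=-4.8°):
Solar declination: sin δ = sin ε · sin λ_s = sin 57.70° × sin 179.5° = 0.00738, so δ = +0.423°.
cos H₀ = −tan(-4.8°) tan(+0.423°) = 0.0006, H₀ = 1.5702 rad.
Bracket: H₀ sin φ sin δ + cos φ cos δ sin H₀ = 1.5702×-0.08368×0.00738 + 0.99649×0.99997×1.00000 = -0.000970 + 0.996460 = 0.995490.
Q̄ = (S₀/π) × [bracket] = (435/π) × 0.995490 = 137.84 W/m².
— Configuration B (φ=-4.8°):
Solar declination: sin δ = sin ε · sin λ_s = sin 57.70° × sin 328.7° = -0.43913, so δ = -26.048°.
cos H₀ = −tan(-4.8°) tan(-26.048°) = -0.0410, H₀ = 1.6119 rad.
Bracket: H₀ sin φ sin δ + cos φ cos δ sin H₀ = 1.6119×-0.08368×-0.43913 + 0.99649×0.89842×0.99916 = 0.059232 + 0.894515 = 0.953747.
Q̄ = (S₀/π) × [bracket] = (435/π) × 0.953747 = 132.06 W/m².
Ratio Q̄_A / Q̄_B = 137.84 / 132.06 = 1.044.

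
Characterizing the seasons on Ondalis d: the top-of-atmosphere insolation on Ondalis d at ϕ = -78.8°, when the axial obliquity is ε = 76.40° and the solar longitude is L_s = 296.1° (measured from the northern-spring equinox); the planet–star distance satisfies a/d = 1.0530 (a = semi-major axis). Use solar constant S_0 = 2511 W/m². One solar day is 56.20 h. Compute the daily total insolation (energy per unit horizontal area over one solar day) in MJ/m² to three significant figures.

482 MJ/m²

Solar declination: sin δ = sin ε · sin L_s = sin 76.40° × sin 296.1° = -0.87285, so δ = -60.791°.
cos h₀ = −tan(-78.8°) tan(-60.791°) = -9.0333 ≤ −1 ⇒ polar day, h₀ = π.
Bracket: h₀ sin ϕ sin δ + cos ϕ cos δ sin h₀ = 3.1416×-0.98096×-0.87285 + 0.19423×0.48799×0.00000 = 2.689935 + 0.000000 = 2.689935.
Inverse-square distance factor (a/d)² = 1.0530² = 1.108809.
Q̄ = (S_0/π) × 1.108809 × [bracket] = (2511/π) × 1.108809 × 2.689935 = 2383.9 W/m².
Daily total = Q̄ × 56.20 h × 3600 s/h = 2383.9 × 56.20 × 3600 / 10⁶ = 482.3 MJ/m².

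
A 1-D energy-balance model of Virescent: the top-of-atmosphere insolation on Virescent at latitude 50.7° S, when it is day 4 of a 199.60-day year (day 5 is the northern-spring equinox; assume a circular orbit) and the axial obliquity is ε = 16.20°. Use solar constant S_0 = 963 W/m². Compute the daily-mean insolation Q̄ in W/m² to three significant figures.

Solar longitude: L_s = 360° × (4 − 5)/199.60 = -1.804°, i.e. -1.804° + 360° = 358.196°.
sin δ = sin 16.20° × sin 358.196° = -0.00878, so δ = -0.503°.
cos h₀ = −tan(-50.7°) tan(-0.503°) = -0.0107, h₀ = 1.5815 rad.
Bracket: h₀ sin ϕ sin δ + cos ϕ cos δ sin h₀ = 1.5815×-0.77384×-0.00878 + 0.63338×0.99996×0.99994 = 0.010745 + 0.633317 = 0.644062.
Q̄ = (S_0/π) × [bracket] = (963/π) × 0.644062 = 197.4 W/m².

Q̄ ≈ 197 W/m²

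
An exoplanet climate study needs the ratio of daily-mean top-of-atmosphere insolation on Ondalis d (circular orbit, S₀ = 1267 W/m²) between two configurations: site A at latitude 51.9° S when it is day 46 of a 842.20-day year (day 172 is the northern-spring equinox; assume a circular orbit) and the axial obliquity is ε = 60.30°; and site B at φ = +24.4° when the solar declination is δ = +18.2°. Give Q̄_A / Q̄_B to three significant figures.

Q̄_A / Q̄_B ≈ 1.61

— Configuration A (φ=-51.9°):
Solar longitude: λ_s = 360° × (46 − 172)/842.20 = -53.859°, i.e. -53.859° + 360° = 306.141°.
sin δ = sin 60.30° × sin 306.141° = -0.70148, so δ = -44.546°.
cos H₀ = −tan(-51.9°) tan(-44.546°) = -1.2553 ≤ −1 ⇒ polar day, H₀ = π.
Bracket: H₀ sin φ sin δ + cos φ cos δ sin H₀ = 3.1416×-0.78694×-0.70148 + 0.61704×0.71269×0.00000 = 1.734234 + 0.000000 = 1.734234.
Q̄ = (S₀/π) × [bracket] = (1267/π) × 1.734234 = 699.41 W/m².
— Configuration B (φ=+24.4°):
cos H₀ = −tan(+24.4°) tan(+18.200°) = -0.1491, H₀ = 1.7205 rad.
Bracket: H₀ sin φ sin δ + cos φ cos δ sin H₀ = 1.7205×0.41310×0.31233 + 0.91068×0.94997×0.98882 = 0.221985 + 0.855447 = 1.077432.
Q̄ = (S₀/π) × [bracket] = (1267/π) × 1.077432 = 434.53 W/m².
Ratio Q̄_A / Q̄_B = 699.41 / 434.53 = 1.610.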